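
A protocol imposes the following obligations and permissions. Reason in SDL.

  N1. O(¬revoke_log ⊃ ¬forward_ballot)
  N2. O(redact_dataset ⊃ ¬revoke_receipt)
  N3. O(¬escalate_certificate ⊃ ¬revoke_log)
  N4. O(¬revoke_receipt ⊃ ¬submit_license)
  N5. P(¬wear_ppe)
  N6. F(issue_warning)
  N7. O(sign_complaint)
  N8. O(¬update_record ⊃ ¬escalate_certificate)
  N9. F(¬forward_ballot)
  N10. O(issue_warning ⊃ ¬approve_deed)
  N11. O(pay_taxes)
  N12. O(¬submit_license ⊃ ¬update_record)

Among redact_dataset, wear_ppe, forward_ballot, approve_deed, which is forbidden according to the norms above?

F(¬forward_ballot) at premise 9 means O(forward_ballot).
The contrapositive of premise 1 (O(¬revoke_log ⊃ ¬forward_ballot)) is O(forward_ballot ⊃ revoke_log), and O(forward_ballot) is already established, so O(revoke_log).
Premise 3, O(¬escalate_certificate ⊃ ¬revoke_log), contraposes to O(revoke_log ⊃ escalate_certificate); with O(revoke_log) we get O(escalate_certificate).
Premise 8, O(¬update_record ⊃ ¬escalate_certificate), contraposes to O(escalate_certificate ⊃ update_record); with O(escalate_certificate) we get O(update_record).
The contrapositive of premise 12 (O(¬submit_license ⊃ ¬update_record)) is O(update_record ⊃ submit_license), and O(update_record) is already established, so O(submit_license).
Premise 4, O(¬revoke_receipt ⊃ ¬submit_license), contraposes to O(submit_license ⊃ revoke_receipt); with O(submit_license) we get O(revoke_receipt).
Premise 2, O(redact_dataset ⊃ ¬revoke_receipt), contraposes to O(revoke_receipt ⊃ ¬redact_dataset); with O(revoke_receipt) we get O(¬redact_dataset).
So O(¬redact_dataset) holds, i.e. redact_dataset is forbidden. None of the other listed options is forbidden under the premises.

redact_dataset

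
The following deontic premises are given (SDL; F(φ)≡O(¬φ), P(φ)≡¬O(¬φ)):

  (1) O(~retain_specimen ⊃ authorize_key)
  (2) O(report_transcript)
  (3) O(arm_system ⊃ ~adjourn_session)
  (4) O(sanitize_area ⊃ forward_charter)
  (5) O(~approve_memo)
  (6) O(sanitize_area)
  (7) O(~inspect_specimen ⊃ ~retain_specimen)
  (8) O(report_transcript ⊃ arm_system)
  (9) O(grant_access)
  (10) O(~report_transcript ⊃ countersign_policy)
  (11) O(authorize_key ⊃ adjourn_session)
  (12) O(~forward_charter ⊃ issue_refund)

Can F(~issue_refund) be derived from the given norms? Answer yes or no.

No

Premise 12 is O(~forward_charter ⊃ issue_refund), but O(~forward_charter) is not derivable from the premises, so it does not yield O(issue_refund).
No other premise forces O(issue_refund). An ideal world satisfying every premise can still have ~issue_refund true, so F(~issue_refund) is not derivable.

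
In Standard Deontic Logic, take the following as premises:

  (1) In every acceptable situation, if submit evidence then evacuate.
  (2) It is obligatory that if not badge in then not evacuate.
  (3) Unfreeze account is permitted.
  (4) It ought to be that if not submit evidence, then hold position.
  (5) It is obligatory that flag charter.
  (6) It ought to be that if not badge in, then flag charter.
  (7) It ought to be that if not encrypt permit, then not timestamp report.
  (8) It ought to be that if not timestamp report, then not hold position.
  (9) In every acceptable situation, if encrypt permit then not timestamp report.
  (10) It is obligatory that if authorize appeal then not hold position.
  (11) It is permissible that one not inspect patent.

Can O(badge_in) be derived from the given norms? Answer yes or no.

By case analysis on ¬encrypt_permit: premise 7 gives O(¬encrypt_permit → ¬timestamp_report) and premise 9 gives O(encrypt_permit → ¬timestamp_report), so O(¬timestamp_report) either way.
With premise 8, O(¬timestamp_report → ¬hold_position), the K-axiom yields O(¬hold_position).
Premise 4, O(¬submit_evidence → hold_position), contraposes to O(¬hold_position → submit_evidence); with O(¬hold_position) we get O(submit_evidence).
Applying K to premise 1 (O(submit_evidence → evacuate)) and O(submit_evidence) yields O(evacuate).
Premise 2, O(¬badge_in → ¬evacuate), contraposes to O(evacuate → badge_in); with O(evacuate) we get O(badge_in).
Premises 3, 5, 6, 10, 11 do not contribute to this derivation.
So O(badge_in) follows.

Yes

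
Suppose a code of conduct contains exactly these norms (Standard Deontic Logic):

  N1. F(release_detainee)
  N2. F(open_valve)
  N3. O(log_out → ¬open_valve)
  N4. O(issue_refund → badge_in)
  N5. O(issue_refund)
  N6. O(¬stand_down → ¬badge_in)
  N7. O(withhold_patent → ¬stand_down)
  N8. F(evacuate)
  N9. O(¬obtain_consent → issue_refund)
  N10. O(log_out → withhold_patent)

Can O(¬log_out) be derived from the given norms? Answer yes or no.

Premise 5 gives O(issue_refund).
From O(issue_refund) and premise 4, O(issue_refund → badge_in), we obtain O(badge_in).
Premise 6, O(¬stand_down → ¬badge_in), contraposes to O(badge_in → stand_down); with O(badge_in) we get O(stand_down).
The contrapositive of premise 7 (O(withhold_patent → ¬stand_down)) is O(stand_down → ¬withhold_patent), and O(stand_down) is already established, so O(¬withhold_patent).
Premise 10, O(log_out → withhold_patent), contraposes to O(¬withhold_patent → ¬log_out); with O(¬withhold_patent) we get O(¬log_out).
Premises 1, 2, 3, 8, 9 do not contribute to this derivation.
So O(¬log_out) follows.

Yes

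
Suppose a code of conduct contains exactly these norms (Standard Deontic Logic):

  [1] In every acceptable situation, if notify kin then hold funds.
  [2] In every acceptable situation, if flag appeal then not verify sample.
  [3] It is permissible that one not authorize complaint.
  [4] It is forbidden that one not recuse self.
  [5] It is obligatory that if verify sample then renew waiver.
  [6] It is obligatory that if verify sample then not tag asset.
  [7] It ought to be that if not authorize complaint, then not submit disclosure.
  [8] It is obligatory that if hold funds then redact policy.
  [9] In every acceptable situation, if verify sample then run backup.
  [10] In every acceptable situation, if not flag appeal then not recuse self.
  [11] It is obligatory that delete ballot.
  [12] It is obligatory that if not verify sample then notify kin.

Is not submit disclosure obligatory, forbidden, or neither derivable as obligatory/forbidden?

Neither

Premise 7 is O(¬authorize_complaint → ¬submit_disclosure), but O(¬authorize_complaint) is not derivable from the premises (the permission P(¬authorize_complaint) asserts only ¬O(authorize_complaint), not O(¬authorize_complaint)), so it does not yield O(¬submit_disclosure).
No premise or chain of K-axiom applications forces O(¬submit_disclosure), and none forces O(submit_disclosure). So ¬submit_disclosure is neither obligatory nor forbidden under these norms.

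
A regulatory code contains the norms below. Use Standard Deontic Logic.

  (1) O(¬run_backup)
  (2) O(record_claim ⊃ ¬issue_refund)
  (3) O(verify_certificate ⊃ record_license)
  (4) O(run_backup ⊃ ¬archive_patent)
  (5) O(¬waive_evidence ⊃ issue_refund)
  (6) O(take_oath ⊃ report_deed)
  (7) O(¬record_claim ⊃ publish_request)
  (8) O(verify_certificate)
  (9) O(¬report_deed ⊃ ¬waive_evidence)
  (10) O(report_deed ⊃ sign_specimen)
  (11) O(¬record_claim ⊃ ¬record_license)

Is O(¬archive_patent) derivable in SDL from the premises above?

Premise 4 is O(run_backup ⊃ ¬archive_patent), but O(run_backup) is not derivable from the premises, so it does not yield O(¬archive_patent).
No other premise forces O(¬archive_patent). An ideal world satisfying every premise can still have ¬archive_patent false, so O(¬archive_patent) is not derivable.

No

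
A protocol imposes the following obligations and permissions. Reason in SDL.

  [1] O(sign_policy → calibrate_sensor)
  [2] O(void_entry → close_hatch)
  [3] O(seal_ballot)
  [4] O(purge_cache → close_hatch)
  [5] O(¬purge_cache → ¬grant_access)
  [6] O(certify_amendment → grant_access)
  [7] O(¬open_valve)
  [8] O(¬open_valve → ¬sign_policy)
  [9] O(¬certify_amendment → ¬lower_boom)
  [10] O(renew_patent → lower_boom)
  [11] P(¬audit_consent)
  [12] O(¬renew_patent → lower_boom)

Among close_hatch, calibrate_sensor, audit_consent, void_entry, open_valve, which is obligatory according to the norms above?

Premises 10 and 12 cover both cases: O(renew_patent → lower_boom) and O(¬renew_patent → lower_boom). Since renew_patent ∨ ¬renew_patent is a tautology, O(lower_boom) follows.
Premise 9, O(¬certify_amendment → ¬lower_boom), contraposes to O(lower_boom → certify_amendment); with O(lower_boom) we get O(certify_amendment).
Applying K to premise 6 (O(certify_amendment → grant_access)) and O(certify_amendment) yields O(grant_access).
The contrapositive of premise 5 (O(¬purge_cache → ¬grant_access)) is O(grant_access → purge_cache), and O(grant_access) is already established, so O(purge_cache).
Premise 4 is O(purge_cache → close_hatch); since O(purge_cache), deontic closure gives O(close_hatch).
So O(close_hatch) holds — close_hatch is obligatory. None of the other listed options is made obligatory by any chain of premises.

close_hatch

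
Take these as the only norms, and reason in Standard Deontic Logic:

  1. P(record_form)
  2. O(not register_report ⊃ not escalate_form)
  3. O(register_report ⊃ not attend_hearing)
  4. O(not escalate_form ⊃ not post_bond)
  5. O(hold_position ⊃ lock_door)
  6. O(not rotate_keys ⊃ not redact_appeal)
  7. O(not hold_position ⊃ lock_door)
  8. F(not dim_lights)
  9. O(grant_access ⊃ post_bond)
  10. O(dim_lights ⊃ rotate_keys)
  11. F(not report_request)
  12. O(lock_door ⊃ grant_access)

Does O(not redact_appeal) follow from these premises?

No

Premise 6 is O(not rotate_keys ⊃ not redact_appeal), but O(not rotate_keys) is not derivable from the premises, so it does not yield O(not redact_appeal).
No other premise forces O(not redact_appeal). An ideal world satisfying every premise can still have not redact_appeal false, so O(not redact_appeal) is not derivable.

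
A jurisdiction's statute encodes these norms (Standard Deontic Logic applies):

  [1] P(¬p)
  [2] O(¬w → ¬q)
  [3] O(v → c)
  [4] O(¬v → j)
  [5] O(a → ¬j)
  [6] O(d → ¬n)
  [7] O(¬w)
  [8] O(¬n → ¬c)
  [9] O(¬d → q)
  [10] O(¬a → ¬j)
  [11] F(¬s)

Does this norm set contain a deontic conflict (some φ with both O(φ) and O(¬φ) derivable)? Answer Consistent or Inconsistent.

Inconsistent

Premises 5 and 10 are O(a → ¬j) and O(¬a → ¬j); every ideal world satisfies a or ¬a, so in either case ¬j holds — hence O(¬j).
The contrapositive of premise 4 (O(¬v → j)) is O(¬j → v), and O(¬j) is already established, so O(v).
From O(v) and premise 3, O(v → c), we obtain O(c).
The contrapositive of premise 8 (O(¬n → ¬c)) is O(c → n), and O(c) is already established, so O(n).
The contrapositive of premise 6 (O(d → ¬n)) is O(n → ¬d), and O(n) is already established, so O(¬d).
With premise 9, O(¬d → q), the K-axiom yields O(q).
Premise 2, O(¬w → ¬q), contraposes to O(q → w); with O(q) we get O(w).
But premise 7 directly asserts O(¬w).
We now have both O(w) and O(¬w) — w is simultaneously obligatory and forbidden, violating the D-axiom.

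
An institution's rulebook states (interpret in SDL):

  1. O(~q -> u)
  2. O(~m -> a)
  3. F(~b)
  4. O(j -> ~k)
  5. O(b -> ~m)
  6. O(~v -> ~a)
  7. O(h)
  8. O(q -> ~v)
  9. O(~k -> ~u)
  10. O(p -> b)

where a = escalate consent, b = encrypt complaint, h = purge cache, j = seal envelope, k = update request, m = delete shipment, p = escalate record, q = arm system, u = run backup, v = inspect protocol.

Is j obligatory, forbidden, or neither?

Forbidden

F(~b) at premise 3 means O(b).
Premise 5 is O(b -> ~m); since O(b), deontic closure gives O(~m).
Applying K to premise 2 (O(~m -> a)) and O(~m) yields O(a).
Premise 6 is O(~v -> ~a); contrapositively O(a -> v). Since O(a) holds, K gives O(v).
Premise 8, O(q -> ~v), contraposes to O(v -> ~q); with O(v) we get O(~q).
With premise 1, O(~q -> u), the K-axiom yields O(u).
Premise 9, O(~k -> ~u), contraposes to O(u -> k); with O(u) we get O(k).
The contrapositive of premise 4 (O(j -> ~k)) is O(k -> ~j), and O(k) is already established, so O(~j).
Premises 7, 10 do not contribute to this derivation.
Thus O(~j), which is F(j): j is forbidden.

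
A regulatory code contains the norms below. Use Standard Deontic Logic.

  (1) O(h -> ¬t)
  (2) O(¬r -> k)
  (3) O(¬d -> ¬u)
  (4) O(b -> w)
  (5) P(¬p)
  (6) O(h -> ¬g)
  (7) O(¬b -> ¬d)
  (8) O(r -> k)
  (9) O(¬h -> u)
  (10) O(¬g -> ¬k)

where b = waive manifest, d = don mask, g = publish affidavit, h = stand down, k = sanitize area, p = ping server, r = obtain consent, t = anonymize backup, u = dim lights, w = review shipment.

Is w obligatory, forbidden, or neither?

Premises 2 and 8 are O(¬r -> k) and O(r -> k); every ideal world satisfies ¬r or r, so in either case k holds — hence O(k).
Premise 10, O(¬g -> ¬k), contraposes to O(k -> g); with O(k) we get O(g).
Premise 6 is O(h -> ¬g); contrapositively O(g -> ¬h). Since O(g) holds, K gives O(¬h).
Premise 9 is O(¬h -> u); since O(¬h), deontic closure gives O(u).
Premise 3, O(¬d -> ¬u), contraposes to O(u -> d); with O(u) we get O(d).
Premise 7, O(¬b -> ¬d), contraposes to O(d -> b); with O(d) we get O(b).
With premise 4, O(b -> w), the K-axiom yields O(w).
Premises 1, 5 do not contribute to this derivation.
Hence w is obligatory.

Obligatory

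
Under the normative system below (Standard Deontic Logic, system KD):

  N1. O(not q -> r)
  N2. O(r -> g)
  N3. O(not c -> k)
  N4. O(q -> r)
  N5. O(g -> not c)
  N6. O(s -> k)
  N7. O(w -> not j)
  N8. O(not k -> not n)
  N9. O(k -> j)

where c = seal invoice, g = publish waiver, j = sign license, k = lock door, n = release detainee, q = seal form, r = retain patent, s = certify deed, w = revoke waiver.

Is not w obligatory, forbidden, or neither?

Premises 4 and 1 are O(q -> r) and O(not q -> r); every ideal world satisfies q or not q, so in either case r holds — hence O(r).
Applying K to premise 2 (O(r -> g)) and O(r) yields O(g).
With premise 5, O(g -> not c), the K-axiom yields O(not c).
From O(not c) and premise 3, O(not c -> k), we obtain O(k).
From O(k) and premise 9, O(k -> j), we obtain O(j).
Premise 7, O(w -> not j), contraposes to O(j -> not w); with O(j) we get O(not w).
Premises 6, 8 do not contribute to this derivation.
Hence not w is obligatory.

Obligatory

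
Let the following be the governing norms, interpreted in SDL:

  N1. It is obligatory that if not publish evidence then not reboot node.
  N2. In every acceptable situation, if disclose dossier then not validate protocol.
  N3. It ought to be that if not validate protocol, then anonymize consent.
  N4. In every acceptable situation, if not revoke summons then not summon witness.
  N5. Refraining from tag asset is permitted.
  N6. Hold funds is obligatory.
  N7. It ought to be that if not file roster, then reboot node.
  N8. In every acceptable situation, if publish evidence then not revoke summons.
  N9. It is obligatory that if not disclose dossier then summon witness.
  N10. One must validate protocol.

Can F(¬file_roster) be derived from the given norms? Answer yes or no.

From premise 10 we have O(validate_protocol).
The contrapositive of premise 2 (O(disclose_dossier → ¬validate_protocol)) is O(validate_protocol → ¬disclose_dossier), and O(validate_protocol) is already established, so O(¬disclose_dossier).
From O(¬disclose_dossier) and premise 9, O(¬disclose_dossier → summon_witness), we obtain O(summon_witness).
Premise 4, O(¬revoke_summons → ¬summon_witness), contraposes to O(summon_witness → revoke_summons); with O(summon_witness) we get O(revoke_summons).
Premise 8, O(publish_evidence → ¬revoke_summons), contraposes to O(revoke_summons → ¬publish_evidence); with O(revoke_summons) we get O(¬publish_evidence).
From O(¬publish_evidence) and premise 1, O(¬publish_evidence → ¬reboot_node), we obtain O(¬reboot_node).
Premise 7 is O(¬file_roster → reboot_node); contrapositively O(¬reboot_node → file_roster). Since O(¬reboot_node) holds, K gives O(file_roster).
Premises 3, 5, 6 do not contribute to this derivation.
So O(file_roster) holds, i.e. F(¬file_roster). The claim follows.

Yes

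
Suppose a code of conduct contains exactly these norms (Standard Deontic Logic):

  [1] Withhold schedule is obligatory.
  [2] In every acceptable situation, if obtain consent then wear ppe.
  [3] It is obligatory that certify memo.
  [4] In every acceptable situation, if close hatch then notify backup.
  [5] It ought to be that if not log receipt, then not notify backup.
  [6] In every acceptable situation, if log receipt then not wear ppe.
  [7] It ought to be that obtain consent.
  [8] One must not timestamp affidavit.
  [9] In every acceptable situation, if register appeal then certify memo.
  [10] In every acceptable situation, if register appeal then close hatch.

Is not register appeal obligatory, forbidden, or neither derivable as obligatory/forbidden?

Obligatory

From premise 7 we have O(obtain_consent).
Premise 2 is O(obtain_consent → wear_ppe); since O(obtain_consent), deontic closure gives O(wear_ppe).
Premise 6 is O(log_receipt → ¬wear_ppe); contrapositively O(wear_ppe → ¬log_receipt). Since O(wear_ppe) holds, K gives O(¬log_receipt).
From O(¬log_receipt) and premise 5, O(¬log_receipt → ¬notify_backup), we obtain O(¬notify_backup).
Premise 4 is O(close_hatch → notify_backup); contrapositively O(¬notify_backup → ¬close_hatch). Since O(¬notify_backup) holds, K gives O(¬close_hatch).
The contrapositive of premise 10 (O(register_appeal → close_hatch)) is O(¬close_hatch → ¬register_appeal), and O(¬close_hatch) is already established, so O(¬register_appeal).
Premises 1, 3, 8, 9 do not contribute to this derivation.
Hence ¬register_appeal is obligatory.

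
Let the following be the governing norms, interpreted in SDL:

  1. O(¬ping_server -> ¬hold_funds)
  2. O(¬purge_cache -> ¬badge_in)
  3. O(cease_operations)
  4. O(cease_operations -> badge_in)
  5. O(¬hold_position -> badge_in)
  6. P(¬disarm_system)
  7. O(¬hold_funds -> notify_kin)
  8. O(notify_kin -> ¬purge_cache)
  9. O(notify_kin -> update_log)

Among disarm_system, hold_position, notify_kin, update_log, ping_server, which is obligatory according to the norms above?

From premise 3 we have O(cease_operations).
Premise 4 is O(cease_operations -> badge_in); since O(cease_operations), deontic closure gives O(badge_in).
Premise 2, O(¬purge_cache -> ¬badge_in), contraposes to O(badge_in -> purge_cache); with O(badge_in) we get O(purge_cache).
Premise 8 is O(notify_kin -> ¬purge_cache); contrapositively O(purge_cache -> ¬notify_kin). Since O(purge_cache) holds, K gives O(¬notify_kin).
Premise 7, O(¬hold_funds -> notify_kin), contraposes to O(¬notify_kin -> hold_funds); with O(¬notify_kin) we get O(hold_funds).
Premise 1 is O(¬ping_server -> ¬hold_funds); contrapositively O(hold_funds -> ping_server). Since O(hold_funds) holds, K gives O(ping_server).
So O(ping_server) holds — ping_server is obligatory. None of the other listed options is made obligatory by any chain of premises.

ping_server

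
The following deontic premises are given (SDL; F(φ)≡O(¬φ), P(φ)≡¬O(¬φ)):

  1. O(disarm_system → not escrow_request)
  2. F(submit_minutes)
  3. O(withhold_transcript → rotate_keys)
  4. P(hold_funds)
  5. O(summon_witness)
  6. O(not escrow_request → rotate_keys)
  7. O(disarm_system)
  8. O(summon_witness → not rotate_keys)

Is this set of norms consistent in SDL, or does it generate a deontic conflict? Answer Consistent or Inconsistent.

From premise 7 we have O(disarm_system).
Premise 1 is O(disarm_system → not escrow_request); since O(disarm_system), deontic closure gives O(not escrow_request).
With premise 6, O(not escrow_request → rotate_keys), the K-axiom yields O(rotate_keys).
The contrapositive of premise 8 (O(summon_witness → not rotate_keys)) is O(rotate_keys → not summon_witness), and O(rotate_keys) is already established, so O(not summon_witness).
However, premise 5 gives O(summon_witness).
We now have both O(not summon_witness) and O(summon_witness) — summon_witness is simultaneously obligatory and forbidden, violating the D-axiom.

Inconsistent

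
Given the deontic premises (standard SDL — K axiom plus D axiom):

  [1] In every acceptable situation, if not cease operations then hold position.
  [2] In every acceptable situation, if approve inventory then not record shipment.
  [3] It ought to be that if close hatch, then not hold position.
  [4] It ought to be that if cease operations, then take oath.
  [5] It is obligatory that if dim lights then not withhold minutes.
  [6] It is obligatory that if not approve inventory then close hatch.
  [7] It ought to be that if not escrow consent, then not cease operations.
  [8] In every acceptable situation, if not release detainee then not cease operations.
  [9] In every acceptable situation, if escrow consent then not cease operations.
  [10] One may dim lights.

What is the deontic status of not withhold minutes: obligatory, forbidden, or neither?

Premise 5 is O(dim_lights → ¬withhold_minutes), but O(dim_lights) is not derivable from the premises (the permission P(dim_lights) asserts only ¬O(¬dim_lights), not O(dim_lights)), so it does not yield O(¬withhold_minutes).
No premise or chain of K-axiom applications forces O(¬withhold_minutes), and none forces O(withhold_minutes). So ¬withhold_minutes is neither obligatory nor forbidden under these norms.

Neither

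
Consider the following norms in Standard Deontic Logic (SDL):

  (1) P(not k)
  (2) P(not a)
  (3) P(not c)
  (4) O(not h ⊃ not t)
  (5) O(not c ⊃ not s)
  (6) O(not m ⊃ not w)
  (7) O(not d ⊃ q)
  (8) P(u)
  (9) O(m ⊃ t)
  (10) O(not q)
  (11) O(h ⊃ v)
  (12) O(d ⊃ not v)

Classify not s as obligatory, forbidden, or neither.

Neither

Premise 5 is O(not c ⊃ not s), but O(not c) is not derivable from the premises (the permission P(not c) asserts only not O(c), not O(not c)), so it does not yield O(not s).
No premise or chain of K-axiom applications forces O(not s), and none forces O(s). So not s is neither obligatory nor forbidden under these norms.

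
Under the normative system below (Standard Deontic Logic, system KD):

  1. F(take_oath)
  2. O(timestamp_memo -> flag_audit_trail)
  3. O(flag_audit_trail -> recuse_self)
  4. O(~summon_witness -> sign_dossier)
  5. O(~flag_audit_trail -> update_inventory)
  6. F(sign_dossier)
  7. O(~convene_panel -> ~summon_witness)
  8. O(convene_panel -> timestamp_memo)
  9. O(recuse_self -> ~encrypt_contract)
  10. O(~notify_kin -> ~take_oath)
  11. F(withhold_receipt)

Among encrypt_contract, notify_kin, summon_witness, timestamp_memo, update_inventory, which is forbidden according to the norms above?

Premise 6 is F(sign_dossier), i.e. O(~sign_dossier).
Premise 4, O(~summon_witness -> sign_dossier), contraposes to O(~sign_dossier -> summon_witness); with O(~sign_dossier) we get O(summon_witness).
Premise 7, O(~convene_panel -> ~summon_witness), contraposes to O(summon_witness -> convene_panel); with O(summon_witness) we get O(convene_panel).
With premise 8, O(convene_panel -> timestamp_memo), the K-axiom yields O(timestamp_memo).
Premise 2 is O(timestamp_memo -> flag_audit_trail); since O(timestamp_memo), deontic closure gives O(flag_audit_trail).
Premise 3 is O(flag_audit_trail -> recuse_self); since O(flag_audit_trail), deontic closure gives O(recuse_self).
Premise 9 is O(recuse_self -> ~encrypt_contract); since O(recuse_self), deontic closure gives O(~encrypt_contract).
So O(~encrypt_contract) holds, i.e. encrypt_contract is forbidden. None of the other listed options is forbidden under the premises.

encrypt_contract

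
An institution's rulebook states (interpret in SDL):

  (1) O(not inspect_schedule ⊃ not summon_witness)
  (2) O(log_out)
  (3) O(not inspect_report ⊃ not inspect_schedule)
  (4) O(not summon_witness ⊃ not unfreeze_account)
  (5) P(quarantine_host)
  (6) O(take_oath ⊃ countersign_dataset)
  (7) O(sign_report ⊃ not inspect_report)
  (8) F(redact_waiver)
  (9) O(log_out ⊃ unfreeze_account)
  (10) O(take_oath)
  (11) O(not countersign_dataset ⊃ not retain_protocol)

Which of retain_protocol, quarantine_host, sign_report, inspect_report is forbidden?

sign_report

Premise 2 gives O(log_out).
From O(log_out) and premise 9, O(log_out ⊃ unfreeze_account), we obtain O(unfreeze_account).
The contrapositive of premise 4 (O(not summon_witness ⊃ not unfreeze_account)) is O(unfreeze_account ⊃ summon_witness), and O(unfreeze_account) is already established, so O(summon_witness).
The contrapositive of premise 1 (O(not inspect_schedule ⊃ not summon_witness)) is O(summon_witness ⊃ inspect_schedule), and O(summon_witness) is already established, so O(inspect_schedule).
Premise 3, O(not inspect_report ⊃ not inspect_schedule), contraposes to O(inspect_schedule ⊃ inspect_report); with O(inspect_schedule) we get O(inspect_report).
Premise 7 is O(sign_report ⊃ not inspect_report); contrapositively O(inspect_report ⊃ not sign_report). Since O(inspect_report) holds, K gives O(not sign_report).
So O(not sign_report) holds, i.e. sign_report is forbidden. None of the other listed options is forbidden under the premises.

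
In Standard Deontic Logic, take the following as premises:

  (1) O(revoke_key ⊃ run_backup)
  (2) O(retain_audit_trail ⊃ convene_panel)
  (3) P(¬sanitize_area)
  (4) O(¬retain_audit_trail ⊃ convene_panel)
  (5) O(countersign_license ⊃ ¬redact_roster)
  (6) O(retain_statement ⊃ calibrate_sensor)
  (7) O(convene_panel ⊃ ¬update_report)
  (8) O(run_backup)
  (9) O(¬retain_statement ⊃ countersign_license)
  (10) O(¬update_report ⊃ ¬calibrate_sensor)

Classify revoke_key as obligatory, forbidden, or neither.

Premise 1 is O(revoke_key ⊃ run_backup); even if O(run_backup) held, inferring O(revoke_key) would be affirming the consequent — invalid.
No premise or chain of K-axiom applications forces O(revoke_key), and none forces O(¬revoke_key). So revoke_key is neither obligatory nor forbidden under these norms.

Neither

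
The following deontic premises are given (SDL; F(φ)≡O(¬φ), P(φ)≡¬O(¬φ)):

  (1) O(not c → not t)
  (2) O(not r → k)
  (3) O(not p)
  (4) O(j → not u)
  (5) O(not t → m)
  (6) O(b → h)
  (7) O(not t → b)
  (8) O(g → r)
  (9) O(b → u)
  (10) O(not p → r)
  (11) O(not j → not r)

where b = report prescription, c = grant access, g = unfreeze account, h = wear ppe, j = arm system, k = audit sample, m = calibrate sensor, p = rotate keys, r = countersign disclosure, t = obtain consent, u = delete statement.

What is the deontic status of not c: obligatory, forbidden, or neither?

Premise 3 states O(not p) outright.
Applying K to premise 10 (O(not p → r)) and O(not p) yields O(r).
The contrapositive of premise 11 (O(not j → not r)) is O(r → j), and O(r) is already established, so O(j).
From O(j) and premise 4, O(j → not u), we obtain O(not u).
The contrapositive of premise 9 (O(b → u)) is O(not u → not b), and O(not u) is already established, so O(not b).
Premise 7, O(not t → b), contraposes to O(not b → t); with O(not b) we get O(t).
Premise 1 is O(not c → not t); contrapositively O(t → c). Since O(t) holds, K gives O(c).
Premises 2, 5, 6, 8 do not contribute to this derivation.
Thus O(c), which is F(not c): not c is forbidden.

Forbidden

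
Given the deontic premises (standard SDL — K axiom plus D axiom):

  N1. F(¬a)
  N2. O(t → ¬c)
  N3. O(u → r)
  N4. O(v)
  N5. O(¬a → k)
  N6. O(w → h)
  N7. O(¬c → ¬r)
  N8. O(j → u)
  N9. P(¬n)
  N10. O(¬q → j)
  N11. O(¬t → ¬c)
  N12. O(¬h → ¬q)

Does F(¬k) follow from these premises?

Premise 5 is O(¬a → k), but O(¬a) is not derivable from the premises, so it does not yield O(k).
No other premise forces O(k). An ideal world satisfying every premise can still have ¬k true, so F(¬k) is not derivable.

No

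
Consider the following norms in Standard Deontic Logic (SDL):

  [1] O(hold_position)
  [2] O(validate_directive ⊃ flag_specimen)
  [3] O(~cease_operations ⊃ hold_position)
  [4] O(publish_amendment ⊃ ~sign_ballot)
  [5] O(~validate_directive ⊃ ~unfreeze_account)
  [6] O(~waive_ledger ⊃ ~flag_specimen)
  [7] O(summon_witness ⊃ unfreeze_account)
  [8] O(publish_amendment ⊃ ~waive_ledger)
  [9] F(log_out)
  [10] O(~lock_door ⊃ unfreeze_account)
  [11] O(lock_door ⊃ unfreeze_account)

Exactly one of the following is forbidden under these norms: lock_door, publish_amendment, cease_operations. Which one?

publish_amendment

Premises 11 and 10 cover both cases: O(lock_door ⊃ unfreeze_account) and O(~lock_door ⊃ unfreeze_account). Since lock_door ∨ ~lock_door is a tautology, O(unfreeze_account) follows.
Premise 5, O(~validate_directive ⊃ ~unfreeze_account), contraposes to O(unfreeze_account ⊃ validate_directive); with O(unfreeze_account) we get O(validate_directive).
Premise 2 is O(validate_directive ⊃ flag_specimen); since O(validate_directive), deontic closure gives O(flag_specimen).
Premise 6, O(~waive_ledger ⊃ ~flag_specimen), contraposes to O(flag_specimen ⊃ waive_ledger); with O(flag_specimen) we get O(waive_ledger).
Premise 8 is O(publish_amendment ⊃ ~waive_ledger); contrapositively O(waive_ledger ⊃ ~publish_amendment). Since O(waive_ledger) holds, K gives O(~publish_amendment).
So O(~publish_amendment) holds, i.e. publish_amendment is forbidden. None of the other listed options is forbidden under the premises.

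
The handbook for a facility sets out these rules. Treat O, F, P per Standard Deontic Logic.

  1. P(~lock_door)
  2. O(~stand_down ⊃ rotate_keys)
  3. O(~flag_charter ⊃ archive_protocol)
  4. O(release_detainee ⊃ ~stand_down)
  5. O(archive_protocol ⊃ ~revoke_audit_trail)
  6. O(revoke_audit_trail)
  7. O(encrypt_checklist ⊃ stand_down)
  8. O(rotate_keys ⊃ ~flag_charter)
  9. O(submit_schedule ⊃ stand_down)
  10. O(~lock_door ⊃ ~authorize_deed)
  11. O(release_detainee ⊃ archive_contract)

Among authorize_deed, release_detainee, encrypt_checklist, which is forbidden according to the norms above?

release_detainee

Premise 6 gives O(revoke_audit_trail).
Premise 5, O(archive_protocol ⊃ ~revoke_audit_trail), contraposes to O(revoke_audit_trail ⊃ ~archive_protocol); with O(revoke_audit_trail) we get O(~archive_protocol).
The contrapositive of premise 3 (O(~flag_charter ⊃ archive_protocol)) is O(~archive_protocol ⊃ flag_charter), and O(~archive_protocol) is already established, so O(flag_charter).
The contrapositive of premise 8 (O(rotate_keys ⊃ ~flag_charter)) is O(flag_charter ⊃ ~rotate_keys), and O(flag_charter) is already established, so O(~rotate_keys).
Premise 2, O(~stand_down ⊃ rotate_keys), contraposes to O(~rotate_keys ⊃ stand_down); with O(~rotate_keys) we get O(stand_down).
The contrapositive of premise 4 (O(release_detainee ⊃ ~stand_down)) is O(stand_down ⊃ ~release_detainee), and O(stand_down) is already established, so O(~release_detainee).
So O(~release_detainee) holds, i.e. release_detainee is forbidden. None of the other listed options is forbidden under the premises.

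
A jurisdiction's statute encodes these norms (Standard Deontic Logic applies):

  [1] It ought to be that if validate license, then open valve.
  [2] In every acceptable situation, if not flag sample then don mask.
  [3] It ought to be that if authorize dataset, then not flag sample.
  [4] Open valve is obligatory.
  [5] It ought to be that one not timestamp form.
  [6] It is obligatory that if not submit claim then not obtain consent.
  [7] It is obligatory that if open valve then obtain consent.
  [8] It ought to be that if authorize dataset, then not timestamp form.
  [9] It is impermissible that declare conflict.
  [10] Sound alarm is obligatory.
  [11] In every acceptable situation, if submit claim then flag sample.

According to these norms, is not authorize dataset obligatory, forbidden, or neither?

Obligatory

From premise 4 we have O(open_valve).
From O(open_valve) and premise 7, O(open_valve → obtain_consent), we obtain O(obtain_consent).
Premise 6 is O(¬submit_claim → ¬obtain_consent); contrapositively O(obtain_consent → submit_claim). Since O(obtain_consent) holds, K gives O(submit_claim).
With premise 11, O(submit_claim → flag_sample), the K-axiom yields O(flag_sample).
Premise 3, O(authorize_dataset → ¬flag_sample), contraposes to O(flag_sample → ¬authorize_dataset); with O(flag_sample) we get O(¬authorize_dataset).
Premises 1, 2, 5, 8, 9, 10 do not contribute to this derivation.
Hence ¬authorize_dataset is obligatory.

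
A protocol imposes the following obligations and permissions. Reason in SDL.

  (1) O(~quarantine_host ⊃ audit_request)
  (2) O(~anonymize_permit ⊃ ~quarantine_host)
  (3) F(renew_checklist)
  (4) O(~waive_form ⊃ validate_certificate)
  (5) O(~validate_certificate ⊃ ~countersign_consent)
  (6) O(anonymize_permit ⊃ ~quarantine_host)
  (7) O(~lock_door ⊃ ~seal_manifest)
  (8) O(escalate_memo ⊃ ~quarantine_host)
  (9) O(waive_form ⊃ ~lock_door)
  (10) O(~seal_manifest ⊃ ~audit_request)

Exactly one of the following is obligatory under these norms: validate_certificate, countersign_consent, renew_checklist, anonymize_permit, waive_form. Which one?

validate_certificate

By case analysis on ~anonymize_permit: premise 2 gives O(~anonymize_permit ⊃ ~quarantine_host) and premise 6 gives O(anonymize_permit ⊃ ~quarantine_host), so O(~quarantine_host) either way.
Premise 1 is O(~quarantine_host ⊃ audit_request); since O(~quarantine_host), deontic closure gives O(audit_request).
Premise 10 is O(~seal_manifest ⊃ ~audit_request); contrapositively O(audit_request ⊃ seal_manifest). Since O(audit_request) holds, K gives O(seal_manifest).
Premise 7 is O(~lock_door ⊃ ~seal_manifest); contrapositively O(seal_manifest ⊃ lock_door). Since O(seal_manifest) holds, K gives O(lock_door).
The contrapositive of premise 9 (O(waive_form ⊃ ~lock_door)) is O(lock_door ⊃ ~waive_form), and O(lock_door) is already established, so O(~waive_form).
Premise 4 is O(~waive_form ⊃ validate_certificate); since O(~waive_form), deontic closure gives O(validate_certificate).
So O(validate_certificate) holds — validate_certificate is obligatory. None of the other listed options is made obligatory by any chain of premises.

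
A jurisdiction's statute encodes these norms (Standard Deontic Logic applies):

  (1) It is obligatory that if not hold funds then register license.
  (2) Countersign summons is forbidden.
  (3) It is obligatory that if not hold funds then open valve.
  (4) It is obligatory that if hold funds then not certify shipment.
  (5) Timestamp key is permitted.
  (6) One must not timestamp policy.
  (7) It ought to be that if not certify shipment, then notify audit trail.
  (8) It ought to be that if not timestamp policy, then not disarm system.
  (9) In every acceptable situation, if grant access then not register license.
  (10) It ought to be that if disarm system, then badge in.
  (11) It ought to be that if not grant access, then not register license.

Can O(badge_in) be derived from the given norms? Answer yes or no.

Premise 10 is O(disarm_system → badge_in), but O(disarm_system) is not derivable from the premises, so it does not yield O(badge_in).
No other premise forces O(badge_in). An ideal world satisfying every premise can still have badge_in false, so O(badge_in) is not derivable.

No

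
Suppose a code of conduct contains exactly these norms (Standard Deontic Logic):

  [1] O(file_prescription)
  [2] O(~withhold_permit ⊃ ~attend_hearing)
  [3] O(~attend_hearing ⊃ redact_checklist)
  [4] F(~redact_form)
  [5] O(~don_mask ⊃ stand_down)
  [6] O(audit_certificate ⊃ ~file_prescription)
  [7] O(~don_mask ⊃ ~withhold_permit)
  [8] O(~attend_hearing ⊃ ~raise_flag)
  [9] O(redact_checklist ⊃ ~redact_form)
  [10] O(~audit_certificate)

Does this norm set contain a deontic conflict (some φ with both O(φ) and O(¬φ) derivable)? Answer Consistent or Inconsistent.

Consistent

Premise 6 is O(audit_certificate ⊃ ~file_prescription), but O(audit_certificate) is not derivable from the premises, so it does not yield O(~file_prescription).
So O(~file_prescription) is not derivable, and the apparent clash with O(file_prescription) does not arise.
A world satisfying every obligation exists (e.g. attend_hearing=true, audit_certificate=false, don_mask=true, file_prescription=true, raise_flag=false, redact_checklist=false, redact_form=true, stand_down=false, withhold_permit=true); no atom is both obligatory and forbidden, so the set is consistent.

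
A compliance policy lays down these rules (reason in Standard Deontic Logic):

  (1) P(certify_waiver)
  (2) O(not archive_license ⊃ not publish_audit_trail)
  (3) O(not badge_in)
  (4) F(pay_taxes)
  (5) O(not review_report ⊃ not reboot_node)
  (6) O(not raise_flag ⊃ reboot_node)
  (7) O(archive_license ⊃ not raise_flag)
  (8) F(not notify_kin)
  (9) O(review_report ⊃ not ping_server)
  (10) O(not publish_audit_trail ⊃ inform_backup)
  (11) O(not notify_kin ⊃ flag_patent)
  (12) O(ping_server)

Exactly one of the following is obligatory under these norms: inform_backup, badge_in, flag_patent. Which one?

inform_backup

From premise 12 we have O(ping_server).
Premise 9 is O(review_report ⊃ not ping_server); contrapositively O(ping_server ⊃ not review_report). Since O(ping_server) holds, K gives O(not review_report).
Premise 5 is O(not review_report ⊃ not reboot_node); since O(not review_report), deontic closure gives O(not reboot_node).
The contrapositive of premise 6 (O(not raise_flag ⊃ reboot_node)) is O(not reboot_node ⊃ raise_flag), and O(not reboot_node) is already established, so O(raise_flag).
Premise 7 is O(archive_license ⊃ not raise_flag); contrapositively O(raise_flag ⊃ not archive_license). Since O(raise_flag) holds, K gives O(not archive_license).
Premise 2 is O(not archive_license ⊃ not publish_audit_trail); since O(not archive_license), deontic closure gives O(not publish_audit_trail).
With premise 10, O(not publish_audit_trail ⊃ inform_backup), the K-axiom yields O(inform_backup).
So O(inform_backup) holds — inform_backup is obligatory. None of the other listed options is made obligatory by any chain of premises.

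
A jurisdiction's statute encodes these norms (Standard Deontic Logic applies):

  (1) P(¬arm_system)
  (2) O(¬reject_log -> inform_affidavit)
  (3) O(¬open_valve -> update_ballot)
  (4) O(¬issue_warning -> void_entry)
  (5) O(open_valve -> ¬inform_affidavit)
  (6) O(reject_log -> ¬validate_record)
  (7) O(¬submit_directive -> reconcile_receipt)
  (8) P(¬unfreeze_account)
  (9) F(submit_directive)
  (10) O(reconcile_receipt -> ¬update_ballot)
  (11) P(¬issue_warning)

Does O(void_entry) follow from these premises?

No

Premise 4 is O(¬issue_warning -> void_entry), but O(¬issue_warning) is not derivable from the premises (the permission P(¬issue_warning) asserts only ¬O(issue_warning), not O(¬issue_warning)), so it does not yield O(void_entry).
No other premise forces O(void_entry). An ideal world satisfying every premise can still have void_entry false, so O(void_entry) is not derivable.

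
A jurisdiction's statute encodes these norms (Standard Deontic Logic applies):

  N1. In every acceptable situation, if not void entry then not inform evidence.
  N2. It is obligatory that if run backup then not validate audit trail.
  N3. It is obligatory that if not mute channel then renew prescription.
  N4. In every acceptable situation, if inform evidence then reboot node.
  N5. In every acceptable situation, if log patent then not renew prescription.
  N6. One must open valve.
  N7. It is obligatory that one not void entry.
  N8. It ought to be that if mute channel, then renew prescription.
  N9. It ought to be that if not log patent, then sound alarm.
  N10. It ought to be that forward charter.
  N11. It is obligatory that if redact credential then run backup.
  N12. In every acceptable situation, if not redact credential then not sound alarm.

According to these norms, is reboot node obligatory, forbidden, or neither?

Premise 4 is O(inform_evidence → reboot_node), but O(inform_evidence) is not derivable from the premises, so it does not yield O(reboot_node).
No premise or chain of K-axiom applications forces O(reboot_node), and none forces O(¬reboot_node). So reboot_node is neither obligatory nor forbidden under these norms.

Neither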